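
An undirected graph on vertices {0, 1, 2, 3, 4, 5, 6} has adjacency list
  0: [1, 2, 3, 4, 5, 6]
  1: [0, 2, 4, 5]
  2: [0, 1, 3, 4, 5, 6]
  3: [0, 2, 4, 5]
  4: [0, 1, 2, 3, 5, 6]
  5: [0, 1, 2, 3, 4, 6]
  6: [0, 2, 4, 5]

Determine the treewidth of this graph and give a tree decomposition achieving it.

Treewidth 4.
One such decomposition:
Bags: B1 = {0, 2, 3, 4, 5}  B2 = {0, 1, 2, 4, 5}  B3 = {0, 2, 4, 5, 6}
Tree: B1–B2, B2–B3

Every bag has size at most 5, so the width is 5 − 1 = 4 and tw(G) ≤ 4. On the other hand G contains the 5-clique {0, 1, 2, 4, 5}. A clique must lie in a single bag of any decomposition, so no decomposition can have width below 4. Hence tw(G) = 4 exactly.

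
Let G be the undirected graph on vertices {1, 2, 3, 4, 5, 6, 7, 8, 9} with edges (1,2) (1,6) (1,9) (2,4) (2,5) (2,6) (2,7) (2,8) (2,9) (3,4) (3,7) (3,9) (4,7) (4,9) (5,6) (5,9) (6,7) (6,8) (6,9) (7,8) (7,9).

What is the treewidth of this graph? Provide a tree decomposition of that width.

Every bag has size at most 4, so the width is 4 − 1 = 3 and tw(G) ≤ 3. On the other hand G contains the 4-clique {2, 4, 7, 9}. A clique must lie in a single bag of any decomposition, so no decomposition can have width below 3. Combining the bounds, tw(G) = 3.

Treewidth 3.
Bags: B1 = {1, 2, 6, 9}  B2 = {2, 5, 6, 9}  B3 = {2, 6, 7, 9}  B4 = {2, 4, 7, 9}  B5 = {2, 6, 7, 8}  B6 = {3, 4, 7, 9}
Tree: B1–B2, B2–B3, B3–B4, B3–B5, B4–B6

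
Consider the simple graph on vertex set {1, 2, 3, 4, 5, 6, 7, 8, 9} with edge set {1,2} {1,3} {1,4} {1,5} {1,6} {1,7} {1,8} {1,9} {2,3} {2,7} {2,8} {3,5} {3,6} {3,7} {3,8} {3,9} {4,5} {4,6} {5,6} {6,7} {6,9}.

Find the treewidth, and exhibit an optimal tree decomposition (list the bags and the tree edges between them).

Treewidth 3.
Bags: B1 = {1, 2, 3, 7}  B2 = {1, 3, 6, 7}  B3 = {1, 3, 5, 6}  B4 = {1, 3, 6, 9}  B5 = {1, 2, 3, 8}  B6 = {1, 4, 5, 6}
Tree: B1–B2, B2–B3, B2–B4, B1–B5, B3–B6

Every bag has size at most 4, so the width is 4 − 1 = 3 and tw(G) ≤ 3. Conversely, {1, 2, 3, 8} is a clique of size 4, and the vertices of any clique must share a bag in every tree decomposition; so some bag has ≥ 4 vertices and tw(G) ≥ 3. Hence tw(G) = 3 exactly.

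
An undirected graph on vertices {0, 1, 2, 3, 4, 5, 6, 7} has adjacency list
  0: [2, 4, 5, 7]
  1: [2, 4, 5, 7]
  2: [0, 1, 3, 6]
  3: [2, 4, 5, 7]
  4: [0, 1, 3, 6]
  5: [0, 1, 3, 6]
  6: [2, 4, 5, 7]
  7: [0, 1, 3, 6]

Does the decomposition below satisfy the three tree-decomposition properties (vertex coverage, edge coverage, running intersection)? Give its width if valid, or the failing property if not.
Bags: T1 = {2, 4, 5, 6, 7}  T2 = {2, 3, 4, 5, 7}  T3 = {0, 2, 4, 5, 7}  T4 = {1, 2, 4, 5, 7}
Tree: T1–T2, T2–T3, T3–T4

Yes; width 4.

Every vertex of G appears in some bag (union = {0, 1, 2, 3, 4, 5, 6, 7}); every edge is covered by a bag; and for each vertex v the set of bags containing v is connected in the bag tree. The decomposition is therefore valid. The largest bag has 5 vertices, so the width is 4.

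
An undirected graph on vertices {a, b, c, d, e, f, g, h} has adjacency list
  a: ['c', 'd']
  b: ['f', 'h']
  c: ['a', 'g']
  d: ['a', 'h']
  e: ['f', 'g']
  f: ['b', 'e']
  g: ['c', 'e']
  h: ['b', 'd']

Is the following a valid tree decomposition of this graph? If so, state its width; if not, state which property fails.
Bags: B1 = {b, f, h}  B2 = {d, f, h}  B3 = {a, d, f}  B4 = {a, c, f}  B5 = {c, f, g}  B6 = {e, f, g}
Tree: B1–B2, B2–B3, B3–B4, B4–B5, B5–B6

Yes; width 2.

Vertex coverage: the bags together contain {a, b, c, d, e, f, g, h}, the full vertex set. Edge coverage: each edge of G has both endpoints in at least one bag. Running intersection: for every vertex, the bags containing it form a connected subtree. All three properties hold, so this is a valid tree decomposition of width max|bag| − 1 = 2, and hence tw(G) ≤ 2.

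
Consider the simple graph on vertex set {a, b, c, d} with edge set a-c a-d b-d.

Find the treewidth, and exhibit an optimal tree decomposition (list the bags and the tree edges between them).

Treewidth 1.
One such decomposition:
Bags: B1 = {b, d}  B2 = {a, d}  B3 = {a, c}
Tree: B1–B2, B2–B3

Every bag has size at most 2, so the width is 2 − 1 = 1 and tw(G) ≤ 1. Since G has at least one edge (e.g. b–d), it is not an edgeless graph, so tw(G) ≥ 1. Therefore the treewidth is 1.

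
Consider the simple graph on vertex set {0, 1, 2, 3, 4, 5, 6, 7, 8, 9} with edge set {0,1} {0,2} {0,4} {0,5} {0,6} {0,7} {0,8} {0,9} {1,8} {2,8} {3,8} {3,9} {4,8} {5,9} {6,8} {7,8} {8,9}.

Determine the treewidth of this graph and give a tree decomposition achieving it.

Every bag has size at most 3, so the width is 3 − 1 = 2 and tw(G) ≤ 2. Conversely, {0, 1, 8} is a clique of size 3, and the vertices of any clique must share a bag in every tree decomposition; so some bag has ≥ 3 vertices and tw(G) ≥ 2. Combining the bounds, tw(G) = 2.

Treewidth 2.
Bags: B1 = {0, 7, 8}  B2 = {0, 8, 9}  B3 = {0, 4, 8}  B4 = {3, 8, 9}  B5 = {0, 6, 8}  B6 = {0, 1, 8}  B7 = {0, 5, 9}  B8 = {0, 2, 8}
Tree: B1–B2, B2–B3, B2–B4, B1–B5, B1–B6, B2–B7, B6–B8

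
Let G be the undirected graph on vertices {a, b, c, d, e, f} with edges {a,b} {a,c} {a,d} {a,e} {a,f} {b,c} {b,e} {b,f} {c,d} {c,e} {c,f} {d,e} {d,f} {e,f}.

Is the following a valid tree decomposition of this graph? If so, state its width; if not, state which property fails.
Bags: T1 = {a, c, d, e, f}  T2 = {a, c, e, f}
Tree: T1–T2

A tree decomposition must satisfy three properties: every vertex lies in some bag; for every edge, both endpoints lie together in some bag; and for every vertex, the bags containing it form a connected subtree. Here vertex b appears in no bag, so the decomposition is invalid.

No — vertex b appears in no bag.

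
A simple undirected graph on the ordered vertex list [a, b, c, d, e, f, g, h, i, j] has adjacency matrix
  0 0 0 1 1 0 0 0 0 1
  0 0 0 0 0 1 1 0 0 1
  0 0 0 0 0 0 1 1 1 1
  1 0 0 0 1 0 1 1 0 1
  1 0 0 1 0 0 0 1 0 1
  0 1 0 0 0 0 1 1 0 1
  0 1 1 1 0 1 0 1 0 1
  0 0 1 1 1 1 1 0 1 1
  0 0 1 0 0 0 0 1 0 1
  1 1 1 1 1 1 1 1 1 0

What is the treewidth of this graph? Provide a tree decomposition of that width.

Treewidth 3.
One optimal decomposition is:
Bags: B1 = {f, g, h, j}  B2 = {d, g, h, j}  B3 = {b, f, g, j}  B4 = {c, g, h, j}  B5 = {c, h, i, j}  B6 = {d, e, h, j}  B7 = {a, d, e, j}
Tree: B1–B2, B1–B3, B2–B4, B4–B5, B2–B6, B6–B7

Every bag has size at most 4, so the width is 4 − 1 = 3 and tw(G) ≤ 3. Conversely, {d, g, h, j} is a clique of size 4, and the vertices of any clique must share a bag in every tree decomposition; so some bag has ≥ 4 vertices and tw(G) ≥ 3. Hence tw(G) = 3 exactly.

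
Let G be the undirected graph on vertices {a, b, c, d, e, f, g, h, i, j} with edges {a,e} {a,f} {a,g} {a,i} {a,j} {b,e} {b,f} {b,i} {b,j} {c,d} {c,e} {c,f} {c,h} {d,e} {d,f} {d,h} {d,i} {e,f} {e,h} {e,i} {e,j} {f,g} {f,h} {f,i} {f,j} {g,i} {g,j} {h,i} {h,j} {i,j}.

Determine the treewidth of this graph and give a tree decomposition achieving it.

Treewidth 4.
Bags: B1 = {e, f, h, i, j}  B2 = {b, e, f, i, j}  B3 = {a, e, f, i, j}  B4 = {d, e, f, h, i}  B5 = {c, d, e, f, h}  B6 = {a, f, g, i, j}
Tree: B1–B2, B2–B3, B1–B4, B4–B5, B3–B6

Each bag holds 5 vertices, so the decomposition has width 4, which upper-bounds the treewidth. For the lower bound, the 5 vertices {c, d, e, f, h} are pairwise adjacent, and any tree decomposition puts a clique entirely inside one bag — forcing width ≥ 4. Therefore the treewidth is 4.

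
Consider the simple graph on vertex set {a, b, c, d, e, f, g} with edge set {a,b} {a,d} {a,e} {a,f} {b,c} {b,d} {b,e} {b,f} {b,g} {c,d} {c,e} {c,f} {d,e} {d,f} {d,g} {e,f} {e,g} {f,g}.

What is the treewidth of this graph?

A width-4 tree decomposition is:
Bags: B1 = {a, b, d, e, f}  B2 = {b, d, e, f, g}  B3 = {b, c, d, e, f}
Tree: B1–B2, B1–B3
Each bag holds 5 vertices, so the decomposition has width 4, which upper-bounds the treewidth. Conversely, {b, d, e, f, g} is a clique of size 5, and the vertices of any clique must share a bag in every tree decomposition; so some bag has ≥ 5 vertices and tw(G) ≥ 4. The upper and lower bounds meet at 4, so that is the treewidth.

4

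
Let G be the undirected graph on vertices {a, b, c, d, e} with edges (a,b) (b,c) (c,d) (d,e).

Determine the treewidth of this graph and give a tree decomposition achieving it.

Each bag holds 2 vertices, so the decomposition has width 1, which upper-bounds the treewidth. Any graph with an edge has treewidth ≥ 1, and G has the edge e–d. Hence tw(G) = 1 exactly.

Treewidth 1.
Bags: B1 = {d, e}  B2 = {c, d}  B3 = {b, c}  B4 = {a, b}
Tree: B1–B2, B2–B3, B3–B4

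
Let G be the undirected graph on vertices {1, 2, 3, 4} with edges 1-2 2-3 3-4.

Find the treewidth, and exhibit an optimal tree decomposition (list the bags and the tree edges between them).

Treewidth 1.
One such decomposition:
Bags: B1 = {3, 4}  B2 = {2, 3}  B3 = {1, 2}
Tree: B1–B2, B2–B3

Each bag holds 2 vertices, so the decomposition has width 1, which upper-bounds the treewidth. Since G has at least one edge (e.g. 4–3), it is not an edgeless graph, so tw(G) ≥ 1. Hence tw(G) = 1 exactly.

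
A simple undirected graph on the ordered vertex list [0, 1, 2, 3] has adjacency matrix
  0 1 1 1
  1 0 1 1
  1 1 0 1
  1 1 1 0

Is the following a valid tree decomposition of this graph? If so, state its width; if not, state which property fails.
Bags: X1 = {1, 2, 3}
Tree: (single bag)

No — vertex 0 appears in no bag.

A tree decomposition must satisfy three properties: every vertex lies in some bag; for every edge, both endpoints lie together in some bag; and for every vertex, the bags containing it form a connected subtree. Here vertex 0 appears in no bag, so the decomposition is invalid.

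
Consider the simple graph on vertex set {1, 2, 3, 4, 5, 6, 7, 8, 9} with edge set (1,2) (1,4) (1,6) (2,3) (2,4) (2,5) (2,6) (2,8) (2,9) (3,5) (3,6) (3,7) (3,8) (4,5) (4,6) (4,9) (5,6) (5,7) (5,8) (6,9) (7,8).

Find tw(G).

A width-3 tree decomposition is:
Bags: B1 = {2, 3, 5, 6}  B2 = {2, 3, 5, 8}  B3 = {2, 4, 5, 6}  B4 = {1, 2, 4, 6}  B5 = {3, 5, 7, 8}  B6 = {2, 4, 6, 9}
Tree: B1–B2, B1–B3, B3–B4, B2–B5, B3–B6
The largest bag has 4 vertices, giving width 3; this decomposition certifies tw(G) ≤ 3. For the lower bound, the 4 vertices {2, 3, 5, 8} are pairwise adjacent, and any tree decomposition puts a clique entirely inside one bag — forcing width ≥ 3. Hence tw(G) = 3 exactly.

3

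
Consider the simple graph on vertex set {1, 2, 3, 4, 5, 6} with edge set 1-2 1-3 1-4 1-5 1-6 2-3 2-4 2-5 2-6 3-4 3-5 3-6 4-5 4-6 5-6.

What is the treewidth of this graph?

5

A width-5 tree decomposition is:
Bags: B1 = {1, 2, 3, 4, 5, 6}
Tree: (single bag)
With just one bag of size 6, the width is 6 − 1 = 5, so tw(G) ≤ 5. On the other hand G contains the 6-clique {1, 2, 3, 4, 5, 6}. A clique must lie in a single bag of any decomposition, so no decomposition can have width below 5. Therefore the treewidth is 5.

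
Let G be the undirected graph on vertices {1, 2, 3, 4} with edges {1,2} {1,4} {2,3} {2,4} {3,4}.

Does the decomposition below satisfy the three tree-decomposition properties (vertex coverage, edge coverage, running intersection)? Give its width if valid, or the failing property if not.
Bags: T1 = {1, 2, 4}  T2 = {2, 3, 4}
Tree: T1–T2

Yes; width 2.

Checking the three conditions: (i) the bags cover all of {1, 2, 3, 4}; (ii) for each edge, some bag contains both endpoints; (iii) the bags containing any fixed vertex form a subtree. All hold, so the decomposition is valid with width 3 − 1 = 2.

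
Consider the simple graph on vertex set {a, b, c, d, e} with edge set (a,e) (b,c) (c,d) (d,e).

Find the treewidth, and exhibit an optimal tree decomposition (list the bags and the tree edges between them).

The largest bag has 2 vertices, giving width 1; this decomposition certifies tw(G) ≤ 1. Any graph with an edge has treewidth ≥ 1, and G has the edge a–e. Hence tw(G) = 1 exactly.

Treewidth 1.
One such decomposition:
Bags: B1 = {a, e}  B2 = {d, e}  B3 = {c, d}  B4 = {b, c}
Tree: B1–B2, B2–B3, B3–B4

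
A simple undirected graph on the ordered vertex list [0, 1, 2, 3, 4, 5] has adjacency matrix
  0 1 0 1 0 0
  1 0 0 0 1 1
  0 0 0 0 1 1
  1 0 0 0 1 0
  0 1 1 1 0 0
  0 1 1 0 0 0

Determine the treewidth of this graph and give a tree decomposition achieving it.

Treewidth 2.
One such decomposition:
Bags: B1 = {0, 3, 4}  B2 = {0, 1, 4}  B3 = {1, 2, 4}  B4 = {1, 2, 5}
Tree: B1–B2, B2–B3, B3–B4

Every bag has size at most 3, so the width is 3 − 1 = 2 and tw(G) ≤ 2. The edges 3–0–1–4–3 form a cycle, so G is not a tree and its treewidth is at least 2. Combining the bounds, tw(G) = 2.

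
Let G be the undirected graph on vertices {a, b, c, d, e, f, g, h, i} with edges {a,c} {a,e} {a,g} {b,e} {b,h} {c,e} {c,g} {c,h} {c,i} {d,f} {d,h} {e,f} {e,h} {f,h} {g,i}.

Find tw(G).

A width-2 tree decomposition is:
Bags: B1 = {b, e, h}  B2 = {e, f, h}  B3 = {c, e, h}  B4 = {a, c, e}  B5 = {a, c, g}  B6 = {c, g, i}  B7 = {d, f, h}
Tree: B1–B2, B1–B3, B3–B4, B4–B5, B5–B6, B2–B7
Each bag holds 3 vertices, so the decomposition has width 2, which upper-bounds the treewidth. Conversely, {a, c, g} is a clique of size 3, and the vertices of any clique must share a bag in every tree decomposition; so some bag has ≥ 3 vertices and tw(G) ≥ 2. The upper and lower bounds meet at 2, so that is the treewidth.

2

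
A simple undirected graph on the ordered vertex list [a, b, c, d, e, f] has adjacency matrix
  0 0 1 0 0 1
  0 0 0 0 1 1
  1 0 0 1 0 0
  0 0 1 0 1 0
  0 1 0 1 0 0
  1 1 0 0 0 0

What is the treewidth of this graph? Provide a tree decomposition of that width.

Each bag holds 3 vertices, so the decomposition has width 2, which upper-bounds the treewidth. The edges a–c–d–e–b–f–a form a cycle, so G is not a tree and its treewidth is at least 2. Combining the bounds, tw(G) = 2.

Treewidth 2.
One such decomposition:
Bags: B1 = {a, c, d}  B2 = {a, d, e}  B3 = {a, b, e}  B4 = {a, b, f}
Tree: B1–B2, B2–B3, B3–B4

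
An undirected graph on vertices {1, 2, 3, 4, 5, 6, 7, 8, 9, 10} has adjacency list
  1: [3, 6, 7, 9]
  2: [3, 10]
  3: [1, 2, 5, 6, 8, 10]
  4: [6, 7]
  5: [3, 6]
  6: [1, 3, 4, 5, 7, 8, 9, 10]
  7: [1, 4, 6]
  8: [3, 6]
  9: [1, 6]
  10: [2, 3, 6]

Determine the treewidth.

A width-2 tree decomposition is:
Bags: B1 = {1, 3, 6}  B2 = {3, 5, 6}  B3 = {1, 6, 9}  B4 = {1, 6, 7}  B5 = {3, 6, 10}  B6 = {4, 6, 7}  B7 = {3, 6, 8}  B8 = {2, 3, 10}
Tree: B1–B2, B1–B3, B1–B4, B1–B5, B4–B6, B2–B7, B5–B8
The largest bag has 3 vertices, giving width 2; this decomposition certifies tw(G) ≤ 2. On the other hand G contains the 3-clique {2, 3, 10}. A clique must lie in a single bag of any decomposition, so no decomposition can have width below 2. The upper and lower bounds meet at 2, so that is the treewidth.

2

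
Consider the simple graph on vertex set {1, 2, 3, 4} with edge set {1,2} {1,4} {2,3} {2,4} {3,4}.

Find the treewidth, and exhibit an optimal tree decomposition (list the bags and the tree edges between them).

Treewidth 2.
One optimal decomposition is:
Bags: B1 = {2, 3, 4}  B2 = {1, 2, 4}
Tree: B1–B2

Each bag holds 3 vertices, so the decomposition has width 2, which upper-bounds the treewidth. On the other hand G contains the 3-clique {1, 2, 4}. A clique must lie in a single bag of any decomposition, so no decomposition can have width below 2. Therefore the treewidth is 2.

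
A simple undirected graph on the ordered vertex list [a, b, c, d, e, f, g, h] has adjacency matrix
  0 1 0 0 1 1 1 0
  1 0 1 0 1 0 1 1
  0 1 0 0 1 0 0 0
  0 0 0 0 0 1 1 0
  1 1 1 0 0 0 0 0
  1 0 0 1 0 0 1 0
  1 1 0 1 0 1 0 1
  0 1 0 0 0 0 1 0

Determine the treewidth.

2

A width-2 tree decomposition is:
Bags: B1 = {b, g, h}  B2 = {a, b, g}  B3 = {a, b, e}  B4 = {b, c, e}  B5 = {a, f, g}  B6 = {d, f, g}
Tree: B1–B2, B2–B3, B3–B4, B2–B5, B5–B6
Every bag has size at most 3, so the width is 3 − 1 = 2 and tw(G) ≤ 2. For the lower bound, the 3 vertices {b, g, h} are pairwise adjacent, and any tree decomposition puts a clique entirely inside one bag — forcing width ≥ 2. Therefore the treewidth is 2.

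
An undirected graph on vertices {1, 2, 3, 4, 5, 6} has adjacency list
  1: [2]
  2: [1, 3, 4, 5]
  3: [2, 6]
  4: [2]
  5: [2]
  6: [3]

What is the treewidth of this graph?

A width-1 tree decomposition is:
Bags: B1 = {2, 3}  B2 = {2, 4}  B3 = {1, 2}  B4 = {3, 6}  B5 = {2, 5}
Tree: B1–B2, B1–B3, B1–B4, B2–B5
Every bag has size at most 2, so the width is 2 − 1 = 1 and tw(G) ≤ 1. G has an edge, so its treewidth is at least 1. Hence tw(G) = 1 exactly.

1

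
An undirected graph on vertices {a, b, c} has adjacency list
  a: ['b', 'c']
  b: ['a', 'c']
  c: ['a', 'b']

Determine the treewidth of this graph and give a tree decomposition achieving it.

With just one bag of size 3, the width is 3 − 1 = 2, so tw(G) ≤ 2. On the other hand G contains the 3-clique {a, b, c}. A clique must lie in a single bag of any decomposition, so no decomposition can have width below 2. Hence tw(G) = 2 exactly.

Treewidth 2.
One optimal decomposition is:
Bags: B1 = {a, b, c}
Tree: (single bag)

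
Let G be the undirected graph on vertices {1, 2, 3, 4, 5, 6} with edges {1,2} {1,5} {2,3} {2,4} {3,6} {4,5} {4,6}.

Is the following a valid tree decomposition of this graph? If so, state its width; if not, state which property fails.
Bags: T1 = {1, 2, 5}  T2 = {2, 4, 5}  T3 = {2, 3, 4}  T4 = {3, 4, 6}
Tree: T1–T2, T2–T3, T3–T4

Yes; width 2.

Vertex coverage: the bags together contain {1, 2, 3, 4, 5, 6}, the full vertex set. Edge coverage: each edge of G has both endpoints in at least one bag. Running intersection: for every vertex, the bags containing it form a connected subtree. All three properties hold, so this is a valid tree decomposition of width max|bag| − 1 = 2, and hence tw(G) ≤ 2.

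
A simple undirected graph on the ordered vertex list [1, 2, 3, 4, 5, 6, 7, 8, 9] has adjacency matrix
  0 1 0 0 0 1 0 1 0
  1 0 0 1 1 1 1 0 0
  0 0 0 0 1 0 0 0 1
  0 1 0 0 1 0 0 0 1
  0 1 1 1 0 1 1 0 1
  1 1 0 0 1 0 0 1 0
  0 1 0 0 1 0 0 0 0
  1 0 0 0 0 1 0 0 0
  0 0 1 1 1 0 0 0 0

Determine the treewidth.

2

A width-2 tree decomposition is:
Bags: B1 = {2, 5, 6}  B2 = {2, 4, 5}  B3 = {1, 2, 6}  B4 = {2, 5, 7}  B5 = {4, 5, 9}  B6 = {1, 6, 8}  B7 = {3, 5, 9}
Tree: B1–B2, B1–B3, B2–B4, B2–B5, B3–B6, B5–B7
Every bag has size at most 3, so the width is 3 − 1 = 2 and tw(G) ≤ 2. For the lower bound, the 3 vertices {1, 6, 8} are pairwise adjacent, and any tree decomposition puts a clique entirely inside one bag — forcing width ≥ 2. Hence tw(G) = 2 exactly.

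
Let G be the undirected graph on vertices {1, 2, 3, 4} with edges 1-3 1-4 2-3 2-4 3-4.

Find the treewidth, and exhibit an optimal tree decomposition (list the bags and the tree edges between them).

Treewidth 2.
Bags: B1 = {2, 3, 4}  B2 = {1, 3, 4}
Tree: B1–B2

Each bag holds 3 vertices, so the decomposition has width 2, which upper-bounds the treewidth. For the lower bound, the 3 vertices {1, 3, 4} are pairwise adjacent, and any tree decomposition puts a clique entirely inside one bag — forcing width ≥ 2. Combining the bounds, tw(G) = 2.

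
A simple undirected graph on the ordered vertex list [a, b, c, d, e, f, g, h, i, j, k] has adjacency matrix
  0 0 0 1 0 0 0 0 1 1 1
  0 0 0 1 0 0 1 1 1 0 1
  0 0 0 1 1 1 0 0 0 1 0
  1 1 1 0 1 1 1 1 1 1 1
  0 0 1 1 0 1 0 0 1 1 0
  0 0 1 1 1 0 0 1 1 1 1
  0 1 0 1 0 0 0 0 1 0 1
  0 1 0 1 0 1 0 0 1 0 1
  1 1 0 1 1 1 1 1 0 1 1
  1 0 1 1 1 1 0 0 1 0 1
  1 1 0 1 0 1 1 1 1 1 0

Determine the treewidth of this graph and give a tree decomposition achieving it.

Treewidth 4.
Bags: B1 = {d, f, i, j, k}  B2 = {d, f, h, i, k}  B3 = {a, d, i, j, k}  B4 = {d, e, f, i, j}  B5 = {b, d, h, i, k}  B6 = {c, d, e, f, j}  B7 = {b, d, g, i, k}
Tree: B1–B2, B1–B3, B1–B4, B2–B5, B4–B6, B5–B7

Every bag has size at most 5, so the width is 5 − 1 = 4 and tw(G) ≤ 4. For the lower bound, the 5 vertices {c, d, e, f, j} are pairwise adjacent, and any tree decomposition puts a clique entirely inside one bag — forcing width ≥ 4. Hence tw(G) = 4 exactly.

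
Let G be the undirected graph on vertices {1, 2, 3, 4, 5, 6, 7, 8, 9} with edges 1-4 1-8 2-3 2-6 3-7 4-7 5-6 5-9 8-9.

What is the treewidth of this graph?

2

A width-2 tree decomposition is:
Bags: B1 = {5, 6, 9}  B2 = {6, 8, 9}  B3 = {1, 6, 8}  B4 = {1, 4, 6}  B5 = {4, 6, 7}  B6 = {3, 6, 7}  B7 = {2, 3, 6}
Tree: B1–B2, B2–B3, B3–B4, B4–B5, B5–B6, B6–B7
Every bag has size at most 3, so the width is 3 − 1 = 2 and tw(G) ≤ 2. The edges 6–5–9–8–1–4–7–3–2–6 form a cycle, so G is not a tree and its treewidth is at least 2. Therefore the treewidth is 2.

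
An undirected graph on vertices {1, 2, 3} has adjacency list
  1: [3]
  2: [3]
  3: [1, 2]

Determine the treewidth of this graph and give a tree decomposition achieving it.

Every bag has size at most 2, so the width is 2 − 1 = 1 and tw(G) ≤ 1. Since G has at least one edge (e.g. 3–1), it is not an edgeless graph, so tw(G) ≥ 1. Hence tw(G) = 1 exactly.

Treewidth 1.
One such decomposition:
Bags: B1 = {1, 3}  B2 = {2, 3}
Tree: B1–B2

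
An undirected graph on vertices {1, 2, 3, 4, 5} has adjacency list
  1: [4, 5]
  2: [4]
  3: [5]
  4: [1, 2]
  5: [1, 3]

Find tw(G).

1

A width-1 tree decomposition is:
Bags: B1 = {1, 4}  B2 = {1, 5}  B3 = {2, 4}  B4 = {3, 5}
Tree: B1–B2, B1–B3, B2–B4
The largest bag has 2 vertices, giving width 1; this decomposition certifies tw(G) ≤ 1. G has an edge, so its treewidth is at least 1. Therefore the treewidth is 1.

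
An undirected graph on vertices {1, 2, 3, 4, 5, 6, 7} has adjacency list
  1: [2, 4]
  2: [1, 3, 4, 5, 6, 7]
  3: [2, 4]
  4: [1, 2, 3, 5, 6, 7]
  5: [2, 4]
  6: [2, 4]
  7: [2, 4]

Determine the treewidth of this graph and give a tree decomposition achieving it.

The largest bag has 3 vertices, giving width 2; this decomposition certifies tw(G) ≤ 2. On the other hand G contains the 3-clique {1, 2, 4}. A clique must lie in a single bag of any decomposition, so no decomposition can have width below 2. Combining the bounds, tw(G) = 2.

Treewidth 2.
Bags: B1 = {1, 2, 4}  B2 = {2, 4, 5}  B3 = {2, 3, 4}  B4 = {2, 4, 7}  B5 = {2, 4, 6}
Tree: B1–B2, B1–B3, B2–B4, B3–B5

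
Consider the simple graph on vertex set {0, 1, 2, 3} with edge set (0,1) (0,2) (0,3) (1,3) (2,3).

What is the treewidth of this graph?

A width-2 tree decomposition is:
Bags: B1 = {0, 1, 3}  B2 = {0, 2, 3}
Tree: B1–B2
The largest bag has 3 vertices, giving width 2; this decomposition certifies tw(G) ≤ 2. For the lower bound, the 3 vertices {0, 1, 3} are pairwise adjacent, and any tree decomposition puts a clique entirely inside one bag — forcing width ≥ 2. Therefore the treewidth is 2.

2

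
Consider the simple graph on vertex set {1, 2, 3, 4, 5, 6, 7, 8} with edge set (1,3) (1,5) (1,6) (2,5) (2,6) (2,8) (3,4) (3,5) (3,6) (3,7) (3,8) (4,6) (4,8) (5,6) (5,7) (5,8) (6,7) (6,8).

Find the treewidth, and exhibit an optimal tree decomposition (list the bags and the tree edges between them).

Treewidth 3.
Bags: B1 = {3, 5, 6, 7}  B2 = {3, 5, 6, 8}  B3 = {3, 4, 6, 8}  B4 = {1, 3, 5, 6}  B5 = {2, 5, 6, 8}
Tree: B1–B2, B2–B3, B1–B4, B2–B5

The largest bag has 4 vertices, giving width 3; this decomposition certifies tw(G) ≤ 3. Conversely, {2, 5, 6, 8} is a clique of size 4, and the vertices of any clique must share a bag in every tree decomposition; so some bag has ≥ 4 vertices and tw(G) ≥ 3. The upper and lower bounds meet at 3, so that is the treewidth.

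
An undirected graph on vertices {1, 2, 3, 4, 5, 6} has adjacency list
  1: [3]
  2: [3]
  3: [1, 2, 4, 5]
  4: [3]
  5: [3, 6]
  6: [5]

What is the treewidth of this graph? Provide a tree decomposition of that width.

Each bag holds 2 vertices, so the decomposition has width 1, which upper-bounds the treewidth. Since G has at least one edge (e.g. 4–3), it is not an edgeless graph, so tw(G) ≥ 1. Hence tw(G) = 1 exactly.

Treewidth 1.
Bags: B1 = {3, 4}  B2 = {2, 3}  B3 = {3, 5}  B4 = {5, 6}  B5 = {1, 3}
Tree: B1–B2, B2–B3, B3–B4, B3–B5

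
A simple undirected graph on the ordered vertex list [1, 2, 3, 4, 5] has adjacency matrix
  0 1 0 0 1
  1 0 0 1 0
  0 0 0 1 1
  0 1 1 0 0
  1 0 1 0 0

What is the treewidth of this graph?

2

A width-2 tree decomposition is:
Bags: B1 = {1, 2, 4}  B2 = {1, 4, 5}  B3 = {3, 4, 5}
Tree: B1–B2, B2–B3
Each bag holds 3 vertices, so the decomposition has width 2, which upper-bounds the treewidth. The edges 4–2–1–5–3–4 form a cycle, so G is not a tree and its treewidth is at least 2. Therefore the treewidth is 2.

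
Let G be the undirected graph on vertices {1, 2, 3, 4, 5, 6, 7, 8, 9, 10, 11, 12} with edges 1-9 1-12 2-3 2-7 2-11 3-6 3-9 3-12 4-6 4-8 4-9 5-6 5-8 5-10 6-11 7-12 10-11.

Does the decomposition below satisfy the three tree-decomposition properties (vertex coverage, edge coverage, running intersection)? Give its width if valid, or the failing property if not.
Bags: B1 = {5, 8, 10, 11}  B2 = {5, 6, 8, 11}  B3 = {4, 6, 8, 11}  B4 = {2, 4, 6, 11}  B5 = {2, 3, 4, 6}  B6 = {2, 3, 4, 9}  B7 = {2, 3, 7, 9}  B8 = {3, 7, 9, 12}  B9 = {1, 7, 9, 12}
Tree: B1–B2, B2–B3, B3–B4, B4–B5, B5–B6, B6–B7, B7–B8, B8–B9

Yes; width 3.

Checking the three conditions: (i) the bags cover all of {1, 2, 3, 4, 5, 6, 7, 8, 9, 10, 11, 12}; (ii) for each edge, some bag contains both endpoints; (iii) the bags containing any fixed vertex form a subtree. All hold, so the decomposition is valid with width 4 − 1 = 3.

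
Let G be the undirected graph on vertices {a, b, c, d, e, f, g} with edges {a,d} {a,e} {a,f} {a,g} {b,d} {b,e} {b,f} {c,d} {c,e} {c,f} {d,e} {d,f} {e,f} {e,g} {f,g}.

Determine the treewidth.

A width-3 tree decomposition is:
Bags: B1 = {b, d, e, f}  B2 = {c, d, e, f}  B3 = {a, d, e, f}  B4 = {a, e, f, g}
Tree: B1–B2, B2–B3, B3–B4
Each bag holds 4 vertices, so the decomposition has width 3, which upper-bounds the treewidth. On the other hand G contains the 4-clique {c, d, e, f}. A clique must lie in a single bag of any decomposition, so no decomposition can have width below 3. Hence tw(G) = 3 exactly.

3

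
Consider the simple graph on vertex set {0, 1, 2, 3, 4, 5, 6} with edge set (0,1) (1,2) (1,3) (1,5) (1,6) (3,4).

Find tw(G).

A width-1 tree decomposition is:
Bags: B1 = {1, 2}  B2 = {0, 1}  B3 = {1, 5}  B4 = {1, 3}  B5 = {3, 4}  B6 = {1, 6}
Tree: B1–B2, B2–B3, B3–B4, B4–B5, B1–B6
Every bag has size at most 2, so the width is 2 − 1 = 1 and tw(G) ≤ 1. Since G has at least one edge (e.g. 2–1), it is not an edgeless graph, so tw(G) ≥ 1. Hence tw(G) = 1 exactly.

1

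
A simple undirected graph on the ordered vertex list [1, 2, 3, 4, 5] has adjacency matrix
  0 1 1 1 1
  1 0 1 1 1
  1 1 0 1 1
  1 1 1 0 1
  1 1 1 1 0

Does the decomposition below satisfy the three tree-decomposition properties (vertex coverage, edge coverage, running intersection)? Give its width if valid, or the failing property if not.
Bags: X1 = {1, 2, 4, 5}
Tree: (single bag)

No — vertex 3 appears in no bag.

A tree decomposition must satisfy three properties: every vertex lies in some bag; for every edge, both endpoints lie together in some bag; and for every vertex, the bags containing it form a connected subtree. Here vertex 3 appears in no bag, so the decomposition is invalid.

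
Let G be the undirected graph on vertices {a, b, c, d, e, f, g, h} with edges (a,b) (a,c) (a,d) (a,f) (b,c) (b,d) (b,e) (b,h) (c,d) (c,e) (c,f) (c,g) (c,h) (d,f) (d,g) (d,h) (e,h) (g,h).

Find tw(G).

3

A width-3 tree decomposition is:
Bags: B1 = {b, c, d, h}  B2 = {b, c, e, h}  B3 = {a, b, c, d}  B4 = {c, d, g, h}  B5 = {a, c, d, f}
Tree: B1–B2, B1–B3, B1–B4, B3–B5
The largest bag has 4 vertices, giving width 3; this decomposition certifies tw(G) ≤ 3. On the other hand G contains the 4-clique {a, c, d, f}. A clique must lie in a single bag of any decomposition, so no decomposition can have width below 3. Combining the bounds, tw(G) = 3.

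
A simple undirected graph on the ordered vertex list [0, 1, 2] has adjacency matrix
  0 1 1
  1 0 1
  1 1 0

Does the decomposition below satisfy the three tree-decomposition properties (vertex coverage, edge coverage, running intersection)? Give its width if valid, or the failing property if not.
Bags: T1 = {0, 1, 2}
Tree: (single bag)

Yes; width 2.

Checking the three conditions: (i) the bags cover all of {0, 1, 2}; (ii) for each edge, some bag contains both endpoints; (iii) the bags containing any fixed vertex form a subtree. All hold, so the decomposition is valid with width 3 − 1 = 2.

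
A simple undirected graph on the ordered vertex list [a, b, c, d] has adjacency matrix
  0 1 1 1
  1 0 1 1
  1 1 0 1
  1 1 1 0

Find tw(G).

3

A width-3 tree decomposition is:
Bags: B1 = {a, b, c, d}
Tree: (single bag)
A single bag containing all 4 vertices is trivially a valid decomposition of width 3. Conversely, {a, b, c, d} is a clique of size 4, and the vertices of any clique must share a bag in every tree decomposition; so some bag has ≥ 4 vertices and tw(G) ≥ 3. Combining the bounds, tw(G) = 3.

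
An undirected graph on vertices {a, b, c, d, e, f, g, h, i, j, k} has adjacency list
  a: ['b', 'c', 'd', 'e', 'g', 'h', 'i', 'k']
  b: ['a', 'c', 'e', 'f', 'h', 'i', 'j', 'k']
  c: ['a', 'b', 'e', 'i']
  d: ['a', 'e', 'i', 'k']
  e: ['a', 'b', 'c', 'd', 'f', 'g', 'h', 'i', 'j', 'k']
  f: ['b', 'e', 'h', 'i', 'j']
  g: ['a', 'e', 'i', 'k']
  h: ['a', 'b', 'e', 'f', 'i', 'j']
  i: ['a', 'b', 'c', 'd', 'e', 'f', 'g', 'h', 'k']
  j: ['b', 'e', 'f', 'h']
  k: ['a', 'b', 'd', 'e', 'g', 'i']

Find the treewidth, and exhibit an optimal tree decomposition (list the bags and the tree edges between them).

Every bag has size at most 5, so the width is 5 − 1 = 4 and tw(G) ≤ 4. For the lower bound, the 5 vertices {b, e, f, h, j} are pairwise adjacent, and any tree decomposition puts a clique entirely inside one bag — forcing width ≥ 4. The upper and lower bounds meet at 4, so that is the treewidth.

Treewidth 4.
Bags: B1 = {b, e, f, h, i}  B2 = {a, b, e, h, i}  B3 = {a, b, c, e, i}  B4 = {a, b, e, i, k}  B5 = {a, e, g, i, k}  B6 = {b, e, f, h, j}  B7 = {a, d, e, i, k}
Tree: B1–B2, B2–B3, B2–B4, B4–B5, B1–B6, B4–B7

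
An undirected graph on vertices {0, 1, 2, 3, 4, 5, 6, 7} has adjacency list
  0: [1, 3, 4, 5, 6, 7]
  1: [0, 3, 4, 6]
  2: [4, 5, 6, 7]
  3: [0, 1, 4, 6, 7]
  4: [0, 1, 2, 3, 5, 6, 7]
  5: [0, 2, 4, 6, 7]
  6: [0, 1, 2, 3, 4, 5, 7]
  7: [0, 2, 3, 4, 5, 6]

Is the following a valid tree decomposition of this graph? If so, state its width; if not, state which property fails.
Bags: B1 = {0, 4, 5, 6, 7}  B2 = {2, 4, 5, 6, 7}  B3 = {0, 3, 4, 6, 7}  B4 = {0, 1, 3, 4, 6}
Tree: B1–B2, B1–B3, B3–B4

Yes; width 4.

Every vertex of G appears in some bag (union = {0, 1, 2, 3, 4, 5, 6, 7}); every edge is covered by a bag; and for each vertex v the set of bags containing v is connected in the bag tree. The decomposition is therefore valid. The largest bag has 5 vertices, so the width is 4.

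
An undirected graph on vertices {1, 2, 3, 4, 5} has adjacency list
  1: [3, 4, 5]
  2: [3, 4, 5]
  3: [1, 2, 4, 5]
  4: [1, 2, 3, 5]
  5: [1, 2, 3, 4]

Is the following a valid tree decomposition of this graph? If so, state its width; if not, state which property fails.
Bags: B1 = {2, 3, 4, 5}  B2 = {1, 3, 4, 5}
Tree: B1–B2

Checking the three conditions: (i) the bags cover all of {1, 2, 3, 4, 5}; (ii) for each edge, some bag contains both endpoints; (iii) the bags containing any fixed vertex form a subtree. All hold, so the decomposition is valid with width 4 − 1 = 3.

Yes; width 3.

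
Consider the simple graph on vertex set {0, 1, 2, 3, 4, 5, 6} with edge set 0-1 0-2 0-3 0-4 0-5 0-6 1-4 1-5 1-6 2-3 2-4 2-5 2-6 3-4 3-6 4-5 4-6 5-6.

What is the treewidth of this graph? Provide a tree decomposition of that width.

Every bag has size at most 5, so the width is 5 − 1 = 4 and tw(G) ≤ 4. For the lower bound, the 5 vertices {0, 1, 4, 5, 6} are pairwise adjacent, and any tree decomposition puts a clique entirely inside one bag — forcing width ≥ 4. The upper and lower bounds meet at 4, so that is the treewidth.

Treewidth 4.
Bags: B1 = {0, 1, 4, 5, 6}  B2 = {0, 2, 4, 5, 6}  B3 = {0, 2, 3, 4, 6}
Tree: B1–B2, B2–B3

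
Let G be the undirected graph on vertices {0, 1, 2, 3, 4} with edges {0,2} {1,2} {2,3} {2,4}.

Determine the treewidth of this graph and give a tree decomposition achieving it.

Every bag has size at most 2, so the width is 2 − 1 = 1 and tw(G) ≤ 1. Any graph with an edge has treewidth ≥ 1, and G has the edge 3–2. Combining the bounds, tw(G) = 1.

Treewidth 1.
One optimal decomposition is:
Bags: B1 = {2, 3}  B2 = {1, 2}  B3 = {0, 2}  B4 = {2, 4}
Tree: B1–B2, B1–B3, B1–B4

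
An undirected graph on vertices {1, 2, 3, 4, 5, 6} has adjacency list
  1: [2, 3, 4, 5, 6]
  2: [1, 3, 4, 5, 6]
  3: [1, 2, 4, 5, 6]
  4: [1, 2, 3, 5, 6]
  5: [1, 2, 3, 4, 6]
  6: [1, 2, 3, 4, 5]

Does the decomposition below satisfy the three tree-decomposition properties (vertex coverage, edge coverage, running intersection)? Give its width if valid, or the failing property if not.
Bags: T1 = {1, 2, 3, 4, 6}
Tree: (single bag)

A tree decomposition must satisfy three properties: every vertex lies in some bag; for every edge, both endpoints lie together in some bag; and for every vertex, the bags containing it form a connected subtree. Here vertex 5 appears in no bag, so the decomposition is invalid.

No — vertex 5 appears in no bag.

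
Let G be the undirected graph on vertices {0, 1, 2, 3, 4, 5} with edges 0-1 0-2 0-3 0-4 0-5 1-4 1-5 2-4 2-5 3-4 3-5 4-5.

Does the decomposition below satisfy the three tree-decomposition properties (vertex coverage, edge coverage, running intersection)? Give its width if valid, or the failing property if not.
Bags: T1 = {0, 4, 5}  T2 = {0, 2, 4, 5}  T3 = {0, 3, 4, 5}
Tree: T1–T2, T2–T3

No — vertex 1 appears in no bag.

A tree decomposition must satisfy three properties: every vertex lies in some bag; for every edge, both endpoints lie together in some bag; and for every vertex, the bags containing it form a connected subtree. Here vertex 1 appears in no bag, so the decomposition is invalid.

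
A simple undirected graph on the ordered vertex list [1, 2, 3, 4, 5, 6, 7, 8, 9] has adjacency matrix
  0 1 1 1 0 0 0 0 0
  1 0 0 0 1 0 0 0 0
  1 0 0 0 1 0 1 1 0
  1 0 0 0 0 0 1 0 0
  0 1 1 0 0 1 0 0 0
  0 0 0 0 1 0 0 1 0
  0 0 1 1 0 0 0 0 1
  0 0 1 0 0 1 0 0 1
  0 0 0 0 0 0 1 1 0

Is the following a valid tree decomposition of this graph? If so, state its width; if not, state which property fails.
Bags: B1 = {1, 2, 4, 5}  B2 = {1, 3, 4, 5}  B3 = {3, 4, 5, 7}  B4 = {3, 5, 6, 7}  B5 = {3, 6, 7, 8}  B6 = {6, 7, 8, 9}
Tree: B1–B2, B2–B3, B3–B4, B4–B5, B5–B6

Vertex coverage: the bags together contain {1, 2, 3, 4, 5, 6, 7, 8, 9}, the full vertex set. Edge coverage: each edge of G has both endpoints in at least one bag. Running intersection: for every vertex, the bags containing it form a connected subtree. All three properties hold, so this is a valid tree decomposition of width max|bag| − 1 = 3, and hence tw(G) ≤ 3.

Yes; width 3.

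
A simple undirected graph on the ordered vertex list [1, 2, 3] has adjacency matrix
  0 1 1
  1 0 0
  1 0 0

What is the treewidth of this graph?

A width-1 tree decomposition is:
Bags: B1 = {1, 2}  B2 = {1, 3}
Tree: B1–B2
Each bag holds 2 vertices, so the decomposition has width 1, which upper-bounds the treewidth. G has an edge, so its treewidth is at least 1. Hence tw(G) = 1 exactly.

1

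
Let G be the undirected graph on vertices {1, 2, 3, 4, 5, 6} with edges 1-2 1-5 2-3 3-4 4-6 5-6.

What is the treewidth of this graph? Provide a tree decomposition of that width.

Treewidth 2.
One optimal decomposition is:
Bags: B1 = {1, 2, 3}  B2 = {1, 3, 5}  B3 = {3, 5, 6}  B4 = {3, 4, 6}
Tree: B1–B2, B2–B3, B3–B4

The largest bag has 3 vertices, giving width 2; this decomposition certifies tw(G) ≤ 2. For the lower bound, G contains the cycle 3–2–1–5–6–4–3, so G is not a forest; only forests have treewidth ≤ 1, hence tw(G) ≥ 2. The upper and lower bounds meet at 2, so that is the treewidth.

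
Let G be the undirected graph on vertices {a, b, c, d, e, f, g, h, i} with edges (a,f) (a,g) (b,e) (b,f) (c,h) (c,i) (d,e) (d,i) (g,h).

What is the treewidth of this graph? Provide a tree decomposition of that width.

Treewidth 2.
Bags: B1 = {a, g, h}  B2 = {a, f, h}  B3 = {b, f, h}  B4 = {b, e, h}  B5 = {d, e, h}  B6 = {d, h, i}  B7 = {c, h, i}
Tree: B1–B2, B2–B3, B3–B4, B4–B5, B5–B6, B6–B7

Every bag has size at most 3, so the width is 3 − 1 = 2 and tw(G) ≤ 2. For the lower bound, G contains the cycle h–g–a–f–b–e–d–i–c–h, so G is not a forest; only forests have treewidth ≤ 1, hence tw(G) ≥ 2. The upper and lower bounds meet at 2, so that is the treewidth.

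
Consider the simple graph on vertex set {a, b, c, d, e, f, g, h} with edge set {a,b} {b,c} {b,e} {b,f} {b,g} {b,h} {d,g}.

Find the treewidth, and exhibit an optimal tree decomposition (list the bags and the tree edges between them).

Each bag holds 2 vertices, so the decomposition has width 1, which upper-bounds the treewidth. G has an edge, so its treewidth is at least 1. The upper and lower bounds meet at 1, so that is the treewidth.

Treewidth 1.
Bags: B1 = {b, g}  B2 = {b, h}  B3 = {b, c}  B4 = {a, b}  B5 = {b, f}  B6 = {d, g}  B7 = {b, e}
Tree: B1–B2, B2–B3, B2–B4, B2–B5, B1–B6, B4–B7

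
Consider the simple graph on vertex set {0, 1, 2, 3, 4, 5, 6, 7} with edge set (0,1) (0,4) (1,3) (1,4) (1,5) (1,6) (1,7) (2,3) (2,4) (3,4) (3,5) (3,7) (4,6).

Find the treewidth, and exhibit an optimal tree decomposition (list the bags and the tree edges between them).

Every bag has size at most 3, so the width is 3 − 1 = 2 and tw(G) ≤ 2. For the lower bound, the 3 vertices {0, 1, 4} are pairwise adjacent, and any tree decomposition puts a clique entirely inside one bag — forcing width ≥ 2. The upper and lower bounds meet at 2, so that is the treewidth.

Treewidth 2.
One optimal decomposition is:
Bags: B1 = {2, 3, 4}  B2 = {1, 3, 4}  B3 = {1, 3, 7}  B4 = {1, 3, 5}  B5 = {1, 4, 6}  B6 = {0, 1, 4}
Tree: B1–B2, B2–B3, B3–B4, B2–B5, B2–B6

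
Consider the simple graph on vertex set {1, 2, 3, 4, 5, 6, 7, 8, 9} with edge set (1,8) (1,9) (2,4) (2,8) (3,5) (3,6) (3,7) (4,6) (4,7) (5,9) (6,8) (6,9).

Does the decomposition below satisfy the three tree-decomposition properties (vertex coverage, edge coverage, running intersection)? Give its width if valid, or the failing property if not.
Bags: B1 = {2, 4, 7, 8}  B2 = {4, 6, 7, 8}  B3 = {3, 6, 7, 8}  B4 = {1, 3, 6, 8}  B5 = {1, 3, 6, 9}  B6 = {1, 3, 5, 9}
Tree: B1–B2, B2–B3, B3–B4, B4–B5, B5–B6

Yes; width 3.

Every vertex of G appears in some bag (union = {1, 2, 3, 4, 5, 6, 7, 8, 9}); every edge is covered by a bag; and for each vertex v the set of bags containing v is connected in the bag tree. The decomposition is therefore valid. The largest bag has 4 vertices, so the width is 3.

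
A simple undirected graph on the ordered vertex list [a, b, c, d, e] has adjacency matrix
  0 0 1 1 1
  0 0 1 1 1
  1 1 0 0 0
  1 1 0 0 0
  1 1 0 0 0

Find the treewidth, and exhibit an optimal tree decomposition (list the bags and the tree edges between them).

Every bag has size at most 3, so the width is 3 − 1 = 2 and tw(G) ≤ 2. For the lower bound, G contains the cycle b–c–a–d–b, so G is not a forest; only forests have treewidth ≤ 1, hence tw(G) ≥ 2. The upper and lower bounds meet at 2, so that is the treewidth.

Treewidth 2.
Bags: B1 = {a, b, c}  B2 = {a, b, d}  B3 = {a, b, e}
Tree: B1–B2, B2–B3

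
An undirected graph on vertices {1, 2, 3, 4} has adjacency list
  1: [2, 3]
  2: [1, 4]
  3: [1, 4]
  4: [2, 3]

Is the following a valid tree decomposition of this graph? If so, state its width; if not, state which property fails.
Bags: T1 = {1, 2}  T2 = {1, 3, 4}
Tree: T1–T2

No — edge (4,2) lies in no bag.

A tree decomposition must satisfy three properties: every vertex lies in some bag; for every edge, both endpoints lie together in some bag; and for every vertex, the bags containing it form a connected subtree. Here edge (4,2) lies in no bag, so the decomposition is invalid.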